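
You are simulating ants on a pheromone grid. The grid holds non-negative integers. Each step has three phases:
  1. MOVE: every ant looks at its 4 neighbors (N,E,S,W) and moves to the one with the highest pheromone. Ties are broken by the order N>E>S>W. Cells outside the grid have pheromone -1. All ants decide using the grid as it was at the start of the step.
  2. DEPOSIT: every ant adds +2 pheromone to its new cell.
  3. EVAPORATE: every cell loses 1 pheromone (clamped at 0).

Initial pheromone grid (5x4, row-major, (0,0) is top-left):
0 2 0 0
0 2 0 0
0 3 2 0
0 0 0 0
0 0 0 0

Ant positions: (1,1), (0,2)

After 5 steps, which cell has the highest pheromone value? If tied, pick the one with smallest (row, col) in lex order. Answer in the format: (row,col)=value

Answer: (2,1)=8

Derivation:
Step 1: ant0:(1,1)->S->(2,1) | ant1:(0,2)->W->(0,1)
  grid max=4 at (2,1)
Step 2: ant0:(2,1)->N->(1,1) | ant1:(0,1)->S->(1,1)
  grid max=4 at (1,1)
Step 3: ant0:(1,1)->S->(2,1) | ant1:(1,1)->S->(2,1)
  grid max=6 at (2,1)
Step 4: ant0:(2,1)->N->(1,1) | ant1:(2,1)->N->(1,1)
  grid max=6 at (1,1)
Step 5: ant0:(1,1)->S->(2,1) | ant1:(1,1)->S->(2,1)
  grid max=8 at (2,1)
Final grid:
  0 0 0 0
  0 5 0 0
  0 8 0 0
  0 0 0 0
  0 0 0 0
Max pheromone 8 at (2,1)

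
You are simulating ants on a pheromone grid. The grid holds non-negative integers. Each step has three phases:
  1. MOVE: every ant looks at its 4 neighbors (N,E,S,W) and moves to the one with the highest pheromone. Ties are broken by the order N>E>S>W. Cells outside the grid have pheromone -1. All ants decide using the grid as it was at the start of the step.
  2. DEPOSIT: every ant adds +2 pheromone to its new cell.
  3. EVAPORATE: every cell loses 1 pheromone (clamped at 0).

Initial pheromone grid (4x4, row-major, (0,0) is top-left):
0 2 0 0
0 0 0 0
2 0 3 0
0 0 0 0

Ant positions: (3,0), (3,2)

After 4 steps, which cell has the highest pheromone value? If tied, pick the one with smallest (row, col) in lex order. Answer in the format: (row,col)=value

Step 1: ant0:(3,0)->N->(2,0) | ant1:(3,2)->N->(2,2)
  grid max=4 at (2,2)
Step 2: ant0:(2,0)->N->(1,0) | ant1:(2,2)->N->(1,2)
  grid max=3 at (2,2)
Step 3: ant0:(1,0)->S->(2,0) | ant1:(1,2)->S->(2,2)
  grid max=4 at (2,2)
Step 4: ant0:(2,0)->N->(1,0) | ant1:(2,2)->N->(1,2)
  grid max=3 at (2,2)
Final grid:
  0 0 0 0
  1 0 1 0
  2 0 3 0
  0 0 0 0
Max pheromone 3 at (2,2)

Answer: (2,2)=3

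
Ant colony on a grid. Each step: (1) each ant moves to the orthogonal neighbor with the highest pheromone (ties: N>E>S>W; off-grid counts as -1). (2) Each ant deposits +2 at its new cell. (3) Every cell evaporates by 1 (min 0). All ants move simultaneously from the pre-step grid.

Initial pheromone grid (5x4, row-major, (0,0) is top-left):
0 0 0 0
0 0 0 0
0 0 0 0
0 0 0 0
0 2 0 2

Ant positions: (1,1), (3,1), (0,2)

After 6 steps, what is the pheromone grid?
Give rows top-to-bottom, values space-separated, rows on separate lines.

After step 1: ants at (0,1),(4,1),(0,3)
  0 1 0 1
  0 0 0 0
  0 0 0 0
  0 0 0 0
  0 3 0 1
After step 2: ants at (0,2),(3,1),(1,3)
  0 0 1 0
  0 0 0 1
  0 0 0 0
  0 1 0 0
  0 2 0 0
After step 3: ants at (0,3),(4,1),(0,3)
  0 0 0 3
  0 0 0 0
  0 0 0 0
  0 0 0 0
  0 3 0 0
After step 4: ants at (1,3),(3,1),(1,3)
  0 0 0 2
  0 0 0 3
  0 0 0 0
  0 1 0 0
  0 2 0 0
After step 5: ants at (0,3),(4,1),(0,3)
  0 0 0 5
  0 0 0 2
  0 0 0 0
  0 0 0 0
  0 3 0 0
After step 6: ants at (1,3),(3,1),(1,3)
  0 0 0 4
  0 0 0 5
  0 0 0 0
  0 1 0 0
  0 2 0 0

0 0 0 4
0 0 0 5
0 0 0 0
0 1 0 0
0 2 0 0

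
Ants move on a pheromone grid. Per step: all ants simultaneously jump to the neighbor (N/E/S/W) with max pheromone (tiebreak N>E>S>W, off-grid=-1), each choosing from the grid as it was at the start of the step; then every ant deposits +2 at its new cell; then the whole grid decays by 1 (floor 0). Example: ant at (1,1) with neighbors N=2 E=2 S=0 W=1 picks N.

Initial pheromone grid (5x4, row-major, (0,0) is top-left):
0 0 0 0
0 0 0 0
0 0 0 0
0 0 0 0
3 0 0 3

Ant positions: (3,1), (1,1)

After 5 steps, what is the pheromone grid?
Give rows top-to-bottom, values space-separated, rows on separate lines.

After step 1: ants at (2,1),(0,1)
  0 1 0 0
  0 0 0 0
  0 1 0 0
  0 0 0 0
  2 0 0 2
After step 2: ants at (1,1),(0,2)
  0 0 1 0
  0 1 0 0
  0 0 0 0
  0 0 0 0
  1 0 0 1
After step 3: ants at (0,1),(0,3)
  0 1 0 1
  0 0 0 0
  0 0 0 0
  0 0 0 0
  0 0 0 0
After step 4: ants at (0,2),(1,3)
  0 0 1 0
  0 0 0 1
  0 0 0 0
  0 0 0 0
  0 0 0 0
After step 5: ants at (0,3),(0,3)
  0 0 0 3
  0 0 0 0
  0 0 0 0
  0 0 0 0
  0 0 0 0

0 0 0 3
0 0 0 0
0 0 0 0
0 0 0 0
0 0 0 0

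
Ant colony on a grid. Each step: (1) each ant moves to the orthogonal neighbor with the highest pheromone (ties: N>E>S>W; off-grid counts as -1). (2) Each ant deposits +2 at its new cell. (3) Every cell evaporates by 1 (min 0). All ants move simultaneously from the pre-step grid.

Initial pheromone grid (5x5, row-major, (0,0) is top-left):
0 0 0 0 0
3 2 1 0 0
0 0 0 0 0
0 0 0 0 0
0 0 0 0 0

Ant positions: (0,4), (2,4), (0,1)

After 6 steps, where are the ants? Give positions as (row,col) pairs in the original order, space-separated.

Step 1: ant0:(0,4)->S->(1,4) | ant1:(2,4)->N->(1,4) | ant2:(0,1)->S->(1,1)
  grid max=3 at (1,1)
Step 2: ant0:(1,4)->N->(0,4) | ant1:(1,4)->N->(0,4) | ant2:(1,1)->W->(1,0)
  grid max=3 at (0,4)
Step 3: ant0:(0,4)->S->(1,4) | ant1:(0,4)->S->(1,4) | ant2:(1,0)->E->(1,1)
  grid max=5 at (1,4)
Step 4: ant0:(1,4)->N->(0,4) | ant1:(1,4)->N->(0,4) | ant2:(1,1)->W->(1,0)
  grid max=5 at (0,4)
Step 5: ant0:(0,4)->S->(1,4) | ant1:(0,4)->S->(1,4) | ant2:(1,0)->E->(1,1)
  grid max=7 at (1,4)
Step 6: ant0:(1,4)->N->(0,4) | ant1:(1,4)->N->(0,4) | ant2:(1,1)->W->(1,0)
  grid max=7 at (0,4)

(0,4) (0,4) (1,0)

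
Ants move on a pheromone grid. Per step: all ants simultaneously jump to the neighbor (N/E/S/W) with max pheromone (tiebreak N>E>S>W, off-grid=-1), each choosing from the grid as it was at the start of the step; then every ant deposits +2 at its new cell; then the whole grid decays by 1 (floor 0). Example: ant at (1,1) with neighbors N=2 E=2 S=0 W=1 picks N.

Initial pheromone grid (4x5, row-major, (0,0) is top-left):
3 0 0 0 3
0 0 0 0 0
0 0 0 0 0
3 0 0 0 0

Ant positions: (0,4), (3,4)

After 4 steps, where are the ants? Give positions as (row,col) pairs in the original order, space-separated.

Step 1: ant0:(0,4)->S->(1,4) | ant1:(3,4)->N->(2,4)
  grid max=2 at (0,0)
Step 2: ant0:(1,4)->N->(0,4) | ant1:(2,4)->N->(1,4)
  grid max=3 at (0,4)
Step 3: ant0:(0,4)->S->(1,4) | ant1:(1,4)->N->(0,4)
  grid max=4 at (0,4)
Step 4: ant0:(1,4)->N->(0,4) | ant1:(0,4)->S->(1,4)
  grid max=5 at (0,4)

(0,4) (1,4)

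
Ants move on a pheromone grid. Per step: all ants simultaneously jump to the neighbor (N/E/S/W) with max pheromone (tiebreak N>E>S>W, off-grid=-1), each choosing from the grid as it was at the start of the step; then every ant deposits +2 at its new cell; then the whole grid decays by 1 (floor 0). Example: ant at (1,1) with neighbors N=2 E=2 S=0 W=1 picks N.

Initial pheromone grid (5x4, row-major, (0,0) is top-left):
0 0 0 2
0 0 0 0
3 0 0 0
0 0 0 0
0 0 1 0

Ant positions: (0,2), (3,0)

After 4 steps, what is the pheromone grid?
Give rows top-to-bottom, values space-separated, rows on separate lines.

After step 1: ants at (0,3),(2,0)
  0 0 0 3
  0 0 0 0
  4 0 0 0
  0 0 0 0
  0 0 0 0
After step 2: ants at (1,3),(1,0)
  0 0 0 2
  1 0 0 1
  3 0 0 0
  0 0 0 0
  0 0 0 0
After step 3: ants at (0,3),(2,0)
  0 0 0 3
  0 0 0 0
  4 0 0 0
  0 0 0 0
  0 0 0 0
After step 4: ants at (1,3),(1,0)
  0 0 0 2
  1 0 0 1
  3 0 0 0
  0 0 0 0
  0 0 0 0

0 0 0 2
1 0 0 1
3 0 0 0
0 0 0 0
0 0 0 0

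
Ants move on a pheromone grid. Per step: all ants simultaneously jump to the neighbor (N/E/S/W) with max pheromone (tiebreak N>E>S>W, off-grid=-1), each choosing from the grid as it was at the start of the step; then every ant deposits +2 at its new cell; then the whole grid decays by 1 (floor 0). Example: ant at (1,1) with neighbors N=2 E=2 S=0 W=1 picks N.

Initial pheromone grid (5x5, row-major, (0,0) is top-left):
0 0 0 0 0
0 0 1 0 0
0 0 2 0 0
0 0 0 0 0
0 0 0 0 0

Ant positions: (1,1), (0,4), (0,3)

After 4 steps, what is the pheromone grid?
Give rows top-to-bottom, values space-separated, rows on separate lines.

After step 1: ants at (1,2),(1,4),(0,4)
  0 0 0 0 1
  0 0 2 0 1
  0 0 1 0 0
  0 0 0 0 0
  0 0 0 0 0
After step 2: ants at (2,2),(0,4),(1,4)
  0 0 0 0 2
  0 0 1 0 2
  0 0 2 0 0
  0 0 0 0 0
  0 0 0 0 0
After step 3: ants at (1,2),(1,4),(0,4)
  0 0 0 0 3
  0 0 2 0 3
  0 0 1 0 0
  0 0 0 0 0
  0 0 0 0 0
After step 4: ants at (2,2),(0,4),(1,4)
  0 0 0 0 4
  0 0 1 0 4
  0 0 2 0 0
  0 0 0 0 0
  0 0 0 0 0

0 0 0 0 4
0 0 1 0 4
0 0 2 0 0
0 0 0 0 0
0 0 0 0 0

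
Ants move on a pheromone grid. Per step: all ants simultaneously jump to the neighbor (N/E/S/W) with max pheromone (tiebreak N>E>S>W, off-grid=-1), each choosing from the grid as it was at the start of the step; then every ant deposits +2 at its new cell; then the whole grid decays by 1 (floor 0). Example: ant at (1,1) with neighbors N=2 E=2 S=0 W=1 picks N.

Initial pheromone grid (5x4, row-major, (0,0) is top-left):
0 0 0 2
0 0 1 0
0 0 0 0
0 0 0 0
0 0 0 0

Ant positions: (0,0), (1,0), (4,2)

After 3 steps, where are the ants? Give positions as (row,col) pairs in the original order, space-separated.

Step 1: ant0:(0,0)->E->(0,1) | ant1:(1,0)->N->(0,0) | ant2:(4,2)->N->(3,2)
  grid max=1 at (0,0)
Step 2: ant0:(0,1)->W->(0,0) | ant1:(0,0)->E->(0,1) | ant2:(3,2)->N->(2,2)
  grid max=2 at (0,0)
Step 3: ant0:(0,0)->E->(0,1) | ant1:(0,1)->W->(0,0) | ant2:(2,2)->N->(1,2)
  grid max=3 at (0,0)

(0,1) (0,0) (1,2)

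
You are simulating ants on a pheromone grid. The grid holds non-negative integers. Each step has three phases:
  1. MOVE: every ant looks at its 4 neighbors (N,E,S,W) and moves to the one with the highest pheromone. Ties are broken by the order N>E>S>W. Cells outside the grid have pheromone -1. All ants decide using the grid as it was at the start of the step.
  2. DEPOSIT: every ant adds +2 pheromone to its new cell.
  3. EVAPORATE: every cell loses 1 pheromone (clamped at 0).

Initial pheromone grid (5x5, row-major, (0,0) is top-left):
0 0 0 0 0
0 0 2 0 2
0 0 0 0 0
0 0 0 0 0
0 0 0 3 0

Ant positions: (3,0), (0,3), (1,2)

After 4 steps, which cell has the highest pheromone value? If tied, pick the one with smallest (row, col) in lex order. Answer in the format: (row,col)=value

Step 1: ant0:(3,0)->N->(2,0) | ant1:(0,3)->E->(0,4) | ant2:(1,2)->N->(0,2)
  grid max=2 at (4,3)
Step 2: ant0:(2,0)->N->(1,0) | ant1:(0,4)->S->(1,4) | ant2:(0,2)->S->(1,2)
  grid max=2 at (1,2)
Step 3: ant0:(1,0)->N->(0,0) | ant1:(1,4)->N->(0,4) | ant2:(1,2)->N->(0,2)
  grid max=1 at (0,0)
Step 4: ant0:(0,0)->E->(0,1) | ant1:(0,4)->S->(1,4) | ant2:(0,2)->S->(1,2)
  grid max=2 at (1,2)
Final grid:
  0 1 0 0 0
  0 0 2 0 2
  0 0 0 0 0
  0 0 0 0 0
  0 0 0 0 0
Max pheromone 2 at (1,2)

Answer: (1,2)=2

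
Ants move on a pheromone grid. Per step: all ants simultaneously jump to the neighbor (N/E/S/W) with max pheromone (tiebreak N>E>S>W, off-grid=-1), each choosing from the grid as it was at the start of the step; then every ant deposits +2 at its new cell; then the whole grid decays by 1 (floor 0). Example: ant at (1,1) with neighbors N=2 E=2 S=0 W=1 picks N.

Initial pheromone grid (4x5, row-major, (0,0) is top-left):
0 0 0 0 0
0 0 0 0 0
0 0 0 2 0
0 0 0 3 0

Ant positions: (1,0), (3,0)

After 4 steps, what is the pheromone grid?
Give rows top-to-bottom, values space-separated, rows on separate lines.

After step 1: ants at (0,0),(2,0)
  1 0 0 0 0
  0 0 0 0 0
  1 0 0 1 0
  0 0 0 2 0
After step 2: ants at (0,1),(1,0)
  0 1 0 0 0
  1 0 0 0 0
  0 0 0 0 0
  0 0 0 1 0
After step 3: ants at (0,2),(0,0)
  1 0 1 0 0
  0 0 0 0 0
  0 0 0 0 0
  0 0 0 0 0
After step 4: ants at (0,3),(0,1)
  0 1 0 1 0
  0 0 0 0 0
  0 0 0 0 0
  0 0 0 0 0

0 1 0 1 0
0 0 0 0 0
0 0 0 0 0
0 0 0 0 0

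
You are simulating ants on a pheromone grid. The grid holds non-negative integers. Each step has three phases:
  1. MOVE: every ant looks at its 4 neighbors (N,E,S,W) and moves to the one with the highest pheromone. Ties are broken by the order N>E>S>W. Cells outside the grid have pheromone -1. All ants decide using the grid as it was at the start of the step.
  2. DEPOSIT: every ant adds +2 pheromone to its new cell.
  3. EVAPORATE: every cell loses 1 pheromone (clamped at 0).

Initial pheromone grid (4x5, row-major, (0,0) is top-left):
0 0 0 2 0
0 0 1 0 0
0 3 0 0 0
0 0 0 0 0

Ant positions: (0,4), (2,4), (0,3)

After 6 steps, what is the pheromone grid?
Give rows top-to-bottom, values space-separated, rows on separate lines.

After step 1: ants at (0,3),(1,4),(0,4)
  0 0 0 3 1
  0 0 0 0 1
  0 2 0 0 0
  0 0 0 0 0
After step 2: ants at (0,4),(0,4),(0,3)
  0 0 0 4 4
  0 0 0 0 0
  0 1 0 0 0
  0 0 0 0 0
After step 3: ants at (0,3),(0,3),(0,4)
  0 0 0 7 5
  0 0 0 0 0
  0 0 0 0 0
  0 0 0 0 0
After step 4: ants at (0,4),(0,4),(0,3)
  0 0 0 8 8
  0 0 0 0 0
  0 0 0 0 0
  0 0 0 0 0
After step 5: ants at (0,3),(0,3),(0,4)
  0 0 0 11 9
  0 0 0 0 0
  0 0 0 0 0
  0 0 0 0 0
After step 6: ants at (0,4),(0,4),(0,3)
  0 0 0 12 12
  0 0 0 0 0
  0 0 0 0 0
  0 0 0 0 0

0 0 0 12 12
0 0 0 0 0
0 0 0 0 0
0 0 0 0 0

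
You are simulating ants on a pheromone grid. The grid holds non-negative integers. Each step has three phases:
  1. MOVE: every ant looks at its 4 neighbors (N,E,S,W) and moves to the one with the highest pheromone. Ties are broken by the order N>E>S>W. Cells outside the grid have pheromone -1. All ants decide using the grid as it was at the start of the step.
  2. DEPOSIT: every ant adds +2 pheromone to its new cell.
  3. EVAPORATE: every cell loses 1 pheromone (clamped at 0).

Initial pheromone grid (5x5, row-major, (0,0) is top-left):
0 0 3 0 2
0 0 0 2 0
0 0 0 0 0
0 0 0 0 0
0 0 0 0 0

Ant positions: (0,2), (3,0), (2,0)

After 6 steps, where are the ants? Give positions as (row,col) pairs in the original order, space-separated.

Step 1: ant0:(0,2)->E->(0,3) | ant1:(3,0)->N->(2,0) | ant2:(2,0)->N->(1,0)
  grid max=2 at (0,2)
Step 2: ant0:(0,3)->W->(0,2) | ant1:(2,0)->N->(1,0) | ant2:(1,0)->S->(2,0)
  grid max=3 at (0,2)
Step 3: ant0:(0,2)->E->(0,3) | ant1:(1,0)->S->(2,0) | ant2:(2,0)->N->(1,0)
  grid max=3 at (1,0)
Step 4: ant0:(0,3)->W->(0,2) | ant1:(2,0)->N->(1,0) | ant2:(1,0)->S->(2,0)
  grid max=4 at (1,0)
Step 5: ant0:(0,2)->E->(0,3) | ant1:(1,0)->S->(2,0) | ant2:(2,0)->N->(1,0)
  grid max=5 at (1,0)
Step 6: ant0:(0,3)->W->(0,2) | ant1:(2,0)->N->(1,0) | ant2:(1,0)->S->(2,0)
  grid max=6 at (1,0)

(0,2) (1,0) (2,0)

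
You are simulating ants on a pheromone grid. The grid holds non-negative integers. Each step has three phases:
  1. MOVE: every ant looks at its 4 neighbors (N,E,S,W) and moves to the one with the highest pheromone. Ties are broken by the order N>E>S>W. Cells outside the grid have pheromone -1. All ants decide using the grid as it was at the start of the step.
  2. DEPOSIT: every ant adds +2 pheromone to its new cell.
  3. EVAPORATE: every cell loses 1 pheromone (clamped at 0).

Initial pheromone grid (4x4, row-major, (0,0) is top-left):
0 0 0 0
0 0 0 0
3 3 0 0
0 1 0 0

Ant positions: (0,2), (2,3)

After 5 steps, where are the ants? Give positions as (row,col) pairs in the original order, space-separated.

Step 1: ant0:(0,2)->E->(0,3) | ant1:(2,3)->N->(1,3)
  grid max=2 at (2,0)
Step 2: ant0:(0,3)->S->(1,3) | ant1:(1,3)->N->(0,3)
  grid max=2 at (0,3)
Step 3: ant0:(1,3)->N->(0,3) | ant1:(0,3)->S->(1,3)
  grid max=3 at (0,3)
Step 4: ant0:(0,3)->S->(1,3) | ant1:(1,3)->N->(0,3)
  grid max=4 at (0,3)
Step 5: ant0:(1,3)->N->(0,3) | ant1:(0,3)->S->(1,3)
  grid max=5 at (0,3)

(0,3) (1,3)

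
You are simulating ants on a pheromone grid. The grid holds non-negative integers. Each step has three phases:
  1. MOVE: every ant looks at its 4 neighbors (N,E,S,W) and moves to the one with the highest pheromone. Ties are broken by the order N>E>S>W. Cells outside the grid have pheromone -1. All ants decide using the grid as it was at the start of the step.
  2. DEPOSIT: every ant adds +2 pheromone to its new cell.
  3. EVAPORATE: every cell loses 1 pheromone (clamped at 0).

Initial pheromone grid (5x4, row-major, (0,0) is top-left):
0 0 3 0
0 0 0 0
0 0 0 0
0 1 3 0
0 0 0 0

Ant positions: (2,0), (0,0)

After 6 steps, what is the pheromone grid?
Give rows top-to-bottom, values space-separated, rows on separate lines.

After step 1: ants at (1,0),(0,1)
  0 1 2 0
  1 0 0 0
  0 0 0 0
  0 0 2 0
  0 0 0 0
After step 2: ants at (0,0),(0,2)
  1 0 3 0
  0 0 0 0
  0 0 0 0
  0 0 1 0
  0 0 0 0
After step 3: ants at (0,1),(0,3)
  0 1 2 1
  0 0 0 0
  0 0 0 0
  0 0 0 0
  0 0 0 0
After step 4: ants at (0,2),(0,2)
  0 0 5 0
  0 0 0 0
  0 0 0 0
  0 0 0 0
  0 0 0 0
After step 5: ants at (0,3),(0,3)
  0 0 4 3
  0 0 0 0
  0 0 0 0
  0 0 0 0
  0 0 0 0
After step 6: ants at (0,2),(0,2)
  0 0 7 2
  0 0 0 0
  0 0 0 0
  0 0 0 0
  0 0 0 0

0 0 7 2
0 0 0 0
0 0 0 0
0 0 0 0
0 0 0 0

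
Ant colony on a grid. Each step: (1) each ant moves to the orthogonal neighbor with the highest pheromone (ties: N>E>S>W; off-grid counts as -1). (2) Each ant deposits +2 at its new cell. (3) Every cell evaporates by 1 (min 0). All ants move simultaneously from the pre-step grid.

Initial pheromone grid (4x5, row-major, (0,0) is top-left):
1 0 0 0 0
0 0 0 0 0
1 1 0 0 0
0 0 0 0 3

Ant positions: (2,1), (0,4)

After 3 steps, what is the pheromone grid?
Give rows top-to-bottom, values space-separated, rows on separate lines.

After step 1: ants at (2,0),(1,4)
  0 0 0 0 0
  0 0 0 0 1
  2 0 0 0 0
  0 0 0 0 2
After step 2: ants at (1,0),(0,4)
  0 0 0 0 1
  1 0 0 0 0
  1 0 0 0 0
  0 0 0 0 1
After step 3: ants at (2,0),(1,4)
  0 0 0 0 0
  0 0 0 0 1
  2 0 0 0 0
  0 0 0 0 0

0 0 0 0 0
0 0 0 0 1
2 0 0 0 0
0 0 0 0 0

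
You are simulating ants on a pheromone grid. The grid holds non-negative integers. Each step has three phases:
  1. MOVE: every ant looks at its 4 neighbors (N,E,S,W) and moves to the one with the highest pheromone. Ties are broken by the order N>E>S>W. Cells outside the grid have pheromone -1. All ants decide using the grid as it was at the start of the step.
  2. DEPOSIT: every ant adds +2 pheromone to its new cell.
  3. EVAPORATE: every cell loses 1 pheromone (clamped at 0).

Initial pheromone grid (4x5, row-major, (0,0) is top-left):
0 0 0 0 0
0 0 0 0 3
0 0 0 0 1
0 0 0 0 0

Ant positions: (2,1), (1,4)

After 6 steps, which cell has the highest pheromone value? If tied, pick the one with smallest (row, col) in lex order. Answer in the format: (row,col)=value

Answer: (1,4)=5

Derivation:
Step 1: ant0:(2,1)->N->(1,1) | ant1:(1,4)->S->(2,4)
  grid max=2 at (1,4)
Step 2: ant0:(1,1)->N->(0,1) | ant1:(2,4)->N->(1,4)
  grid max=3 at (1,4)
Step 3: ant0:(0,1)->E->(0,2) | ant1:(1,4)->S->(2,4)
  grid max=2 at (1,4)
Step 4: ant0:(0,2)->E->(0,3) | ant1:(2,4)->N->(1,4)
  grid max=3 at (1,4)
Step 5: ant0:(0,3)->E->(0,4) | ant1:(1,4)->S->(2,4)
  grid max=2 at (1,4)
Step 6: ant0:(0,4)->S->(1,4) | ant1:(2,4)->N->(1,4)
  grid max=5 at (1,4)
Final grid:
  0 0 0 0 0
  0 0 0 0 5
  0 0 0 0 1
  0 0 0 0 0
Max pheromone 5 at (1,4)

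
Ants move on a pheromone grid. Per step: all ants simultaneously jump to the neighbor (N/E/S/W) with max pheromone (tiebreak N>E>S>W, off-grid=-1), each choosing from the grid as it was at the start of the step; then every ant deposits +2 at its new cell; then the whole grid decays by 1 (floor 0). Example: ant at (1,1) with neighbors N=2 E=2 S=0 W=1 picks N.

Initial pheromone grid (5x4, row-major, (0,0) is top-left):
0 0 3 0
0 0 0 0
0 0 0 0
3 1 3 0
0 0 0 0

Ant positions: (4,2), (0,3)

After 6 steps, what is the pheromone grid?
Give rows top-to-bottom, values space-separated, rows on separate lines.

After step 1: ants at (3,2),(0,2)
  0 0 4 0
  0 0 0 0
  0 0 0 0
  2 0 4 0
  0 0 0 0
After step 2: ants at (2,2),(0,3)
  0 0 3 1
  0 0 0 0
  0 0 1 0
  1 0 3 0
  0 0 0 0
After step 3: ants at (3,2),(0,2)
  0 0 4 0
  0 0 0 0
  0 0 0 0
  0 0 4 0
  0 0 0 0
After step 4: ants at (2,2),(0,3)
  0 0 3 1
  0 0 0 0
  0 0 1 0
  0 0 3 0
  0 0 0 0
After step 5: ants at (3,2),(0,2)
  0 0 4 0
  0 0 0 0
  0 0 0 0
  0 0 4 0
  0 0 0 0
After step 6: ants at (2,2),(0,3)
  0 0 3 1
  0 0 0 0
  0 0 1 0
  0 0 3 0
  0 0 0 0

0 0 3 1
0 0 0 0
0 0 1 0
0 0 3 0
0 0 0 0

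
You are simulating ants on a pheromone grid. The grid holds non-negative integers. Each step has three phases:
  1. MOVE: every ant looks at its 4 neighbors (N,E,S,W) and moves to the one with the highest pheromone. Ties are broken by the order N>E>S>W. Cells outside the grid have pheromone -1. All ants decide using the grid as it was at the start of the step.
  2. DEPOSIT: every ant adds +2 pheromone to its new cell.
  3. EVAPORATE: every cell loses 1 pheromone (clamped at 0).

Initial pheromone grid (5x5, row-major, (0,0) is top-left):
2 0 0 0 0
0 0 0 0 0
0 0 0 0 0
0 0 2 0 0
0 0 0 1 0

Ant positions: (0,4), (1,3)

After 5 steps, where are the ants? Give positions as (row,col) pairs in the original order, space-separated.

Step 1: ant0:(0,4)->S->(1,4) | ant1:(1,3)->N->(0,3)
  grid max=1 at (0,0)
Step 2: ant0:(1,4)->N->(0,4) | ant1:(0,3)->E->(0,4)
  grid max=3 at (0,4)
Step 3: ant0:(0,4)->S->(1,4) | ant1:(0,4)->S->(1,4)
  grid max=3 at (1,4)
Step 4: ant0:(1,4)->N->(0,4) | ant1:(1,4)->N->(0,4)
  grid max=5 at (0,4)
Step 5: ant0:(0,4)->S->(1,4) | ant1:(0,4)->S->(1,4)
  grid max=5 at (1,4)

(1,4) (1,4)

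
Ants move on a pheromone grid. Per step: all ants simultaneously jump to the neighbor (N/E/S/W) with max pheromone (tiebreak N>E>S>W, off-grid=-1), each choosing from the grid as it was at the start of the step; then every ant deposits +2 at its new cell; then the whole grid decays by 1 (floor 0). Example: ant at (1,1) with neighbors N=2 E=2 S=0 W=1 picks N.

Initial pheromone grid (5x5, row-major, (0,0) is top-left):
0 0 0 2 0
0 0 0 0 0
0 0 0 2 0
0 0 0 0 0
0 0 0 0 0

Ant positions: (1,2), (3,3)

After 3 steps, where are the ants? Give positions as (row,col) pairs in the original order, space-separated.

Step 1: ant0:(1,2)->N->(0,2) | ant1:(3,3)->N->(2,3)
  grid max=3 at (2,3)
Step 2: ant0:(0,2)->E->(0,3) | ant1:(2,3)->N->(1,3)
  grid max=2 at (0,3)
Step 3: ant0:(0,3)->S->(1,3) | ant1:(1,3)->N->(0,3)
  grid max=3 at (0,3)

(1,3) (0,3)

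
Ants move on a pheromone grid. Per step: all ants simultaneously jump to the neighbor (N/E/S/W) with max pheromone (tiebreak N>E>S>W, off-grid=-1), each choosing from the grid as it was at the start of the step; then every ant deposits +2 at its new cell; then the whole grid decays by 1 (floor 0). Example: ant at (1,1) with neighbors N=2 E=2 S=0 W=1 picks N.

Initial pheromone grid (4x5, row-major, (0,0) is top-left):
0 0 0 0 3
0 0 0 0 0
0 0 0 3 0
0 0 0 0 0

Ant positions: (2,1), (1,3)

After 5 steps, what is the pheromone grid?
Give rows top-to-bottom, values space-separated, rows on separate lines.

After step 1: ants at (1,1),(2,3)
  0 0 0 0 2
  0 1 0 0 0
  0 0 0 4 0
  0 0 0 0 0
After step 2: ants at (0,1),(1,3)
  0 1 0 0 1
  0 0 0 1 0
  0 0 0 3 0
  0 0 0 0 0
After step 3: ants at (0,2),(2,3)
  0 0 1 0 0
  0 0 0 0 0
  0 0 0 4 0
  0 0 0 0 0
After step 4: ants at (0,3),(1,3)
  0 0 0 1 0
  0 0 0 1 0
  0 0 0 3 0
  0 0 0 0 0
After step 5: ants at (1,3),(2,3)
  0 0 0 0 0
  0 0 0 2 0
  0 0 0 4 0
  0 0 0 0 0

0 0 0 0 0
0 0 0 2 0
0 0 0 4 0
0 0 0 0 0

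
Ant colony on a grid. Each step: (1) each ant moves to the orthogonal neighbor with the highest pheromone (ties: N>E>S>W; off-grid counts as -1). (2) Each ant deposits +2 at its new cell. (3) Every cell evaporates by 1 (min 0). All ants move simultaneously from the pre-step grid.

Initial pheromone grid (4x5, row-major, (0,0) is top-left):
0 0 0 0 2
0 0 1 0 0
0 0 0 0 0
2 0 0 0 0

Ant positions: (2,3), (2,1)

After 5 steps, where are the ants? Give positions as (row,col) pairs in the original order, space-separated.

Step 1: ant0:(2,3)->N->(1,3) | ant1:(2,1)->N->(1,1)
  grid max=1 at (0,4)
Step 2: ant0:(1,3)->N->(0,3) | ant1:(1,1)->N->(0,1)
  grid max=1 at (0,1)
Step 3: ant0:(0,3)->E->(0,4) | ant1:(0,1)->E->(0,2)
  grid max=1 at (0,2)
Step 4: ant0:(0,4)->S->(1,4) | ant1:(0,2)->E->(0,3)
  grid max=1 at (0,3)
Step 5: ant0:(1,4)->N->(0,4) | ant1:(0,3)->E->(0,4)
  grid max=3 at (0,4)

(0,4) (0,4)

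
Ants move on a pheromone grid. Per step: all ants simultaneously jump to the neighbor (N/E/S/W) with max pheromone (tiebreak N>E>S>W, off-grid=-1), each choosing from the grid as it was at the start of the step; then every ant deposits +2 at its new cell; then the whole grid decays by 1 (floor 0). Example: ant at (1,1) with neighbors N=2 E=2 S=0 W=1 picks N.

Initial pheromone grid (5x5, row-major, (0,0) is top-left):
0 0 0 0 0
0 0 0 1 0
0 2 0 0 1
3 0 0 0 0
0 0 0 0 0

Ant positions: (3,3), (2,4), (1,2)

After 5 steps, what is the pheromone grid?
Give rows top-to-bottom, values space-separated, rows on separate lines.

After step 1: ants at (2,3),(1,4),(1,3)
  0 0 0 0 0
  0 0 0 2 1
  0 1 0 1 0
  2 0 0 0 0
  0 0 0 0 0
After step 2: ants at (1,3),(1,3),(1,4)
  0 0 0 0 0
  0 0 0 5 2
  0 0 0 0 0
  1 0 0 0 0
  0 0 0 0 0
After step 3: ants at (1,4),(1,4),(1,3)
  0 0 0 0 0
  0 0 0 6 5
  0 0 0 0 0
  0 0 0 0 0
  0 0 0 0 0
After step 4: ants at (1,3),(1,3),(1,4)
  0 0 0 0 0
  0 0 0 9 6
  0 0 0 0 0
  0 0 0 0 0
  0 0 0 0 0
After step 5: ants at (1,4),(1,4),(1,3)
  0 0 0 0 0
  0 0 0 10 9
  0 0 0 0 0
  0 0 0 0 0
  0 0 0 0 0

0 0 0 0 0
0 0 0 10 9
0 0 0 0 0
0 0 0 0 0
0 0 0 0 0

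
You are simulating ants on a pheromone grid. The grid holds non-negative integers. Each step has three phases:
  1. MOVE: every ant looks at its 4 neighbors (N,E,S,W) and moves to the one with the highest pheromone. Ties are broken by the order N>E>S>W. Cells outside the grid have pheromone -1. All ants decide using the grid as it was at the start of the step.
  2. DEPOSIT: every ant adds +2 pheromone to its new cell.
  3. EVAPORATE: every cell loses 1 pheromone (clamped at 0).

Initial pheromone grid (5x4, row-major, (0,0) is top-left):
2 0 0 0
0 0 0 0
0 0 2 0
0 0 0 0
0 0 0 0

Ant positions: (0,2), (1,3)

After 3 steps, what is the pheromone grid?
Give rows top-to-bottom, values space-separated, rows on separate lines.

After step 1: ants at (0,3),(0,3)
  1 0 0 3
  0 0 0 0
  0 0 1 0
  0 0 0 0
  0 0 0 0
After step 2: ants at (1,3),(1,3)
  0 0 0 2
  0 0 0 3
  0 0 0 0
  0 0 0 0
  0 0 0 0
After step 3: ants at (0,3),(0,3)
  0 0 0 5
  0 0 0 2
  0 0 0 0
  0 0 0 0
  0 0 0 0

0 0 0 5
0 0 0 2
0 0 0 0
0 0 0 0
0 0 0 0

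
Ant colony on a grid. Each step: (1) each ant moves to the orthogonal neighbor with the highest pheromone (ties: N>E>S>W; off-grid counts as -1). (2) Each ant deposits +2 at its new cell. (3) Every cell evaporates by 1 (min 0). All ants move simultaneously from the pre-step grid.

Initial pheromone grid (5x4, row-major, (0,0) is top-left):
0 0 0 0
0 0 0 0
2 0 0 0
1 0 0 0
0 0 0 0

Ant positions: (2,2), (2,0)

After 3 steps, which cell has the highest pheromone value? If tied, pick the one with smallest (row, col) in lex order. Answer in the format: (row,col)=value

Answer: (3,0)=2

Derivation:
Step 1: ant0:(2,2)->N->(1,2) | ant1:(2,0)->S->(3,0)
  grid max=2 at (3,0)
Step 2: ant0:(1,2)->N->(0,2) | ant1:(3,0)->N->(2,0)
  grid max=2 at (2,0)
Step 3: ant0:(0,2)->E->(0,3) | ant1:(2,0)->S->(3,0)
  grid max=2 at (3,0)
Final grid:
  0 0 0 1
  0 0 0 0
  1 0 0 0
  2 0 0 0
  0 0 0 0
Max pheromone 2 at (3,0)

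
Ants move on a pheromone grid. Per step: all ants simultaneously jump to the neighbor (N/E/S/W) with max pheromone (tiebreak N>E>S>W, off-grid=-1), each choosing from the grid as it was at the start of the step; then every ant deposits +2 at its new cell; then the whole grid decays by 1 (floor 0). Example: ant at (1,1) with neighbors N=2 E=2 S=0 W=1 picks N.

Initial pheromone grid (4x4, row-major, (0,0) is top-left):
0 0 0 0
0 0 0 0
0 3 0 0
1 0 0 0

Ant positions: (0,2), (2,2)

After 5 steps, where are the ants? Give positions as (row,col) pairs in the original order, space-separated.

Step 1: ant0:(0,2)->E->(0,3) | ant1:(2,2)->W->(2,1)
  grid max=4 at (2,1)
Step 2: ant0:(0,3)->S->(1,3) | ant1:(2,1)->N->(1,1)
  grid max=3 at (2,1)
Step 3: ant0:(1,3)->N->(0,3) | ant1:(1,1)->S->(2,1)
  grid max=4 at (2,1)
Step 4: ant0:(0,3)->S->(1,3) | ant1:(2,1)->N->(1,1)
  grid max=3 at (2,1)
Step 5: ant0:(1,3)->N->(0,3) | ant1:(1,1)->S->(2,1)
  grid max=4 at (2,1)

(0,3) (2,1)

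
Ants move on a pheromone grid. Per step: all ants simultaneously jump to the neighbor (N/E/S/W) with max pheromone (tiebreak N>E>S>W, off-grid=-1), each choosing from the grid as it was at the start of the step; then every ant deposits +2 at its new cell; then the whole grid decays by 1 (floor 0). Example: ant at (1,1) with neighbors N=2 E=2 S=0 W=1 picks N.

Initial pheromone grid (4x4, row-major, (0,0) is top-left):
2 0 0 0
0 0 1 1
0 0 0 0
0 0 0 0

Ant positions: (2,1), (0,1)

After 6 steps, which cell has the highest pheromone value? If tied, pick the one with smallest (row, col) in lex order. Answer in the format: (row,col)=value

Step 1: ant0:(2,1)->N->(1,1) | ant1:(0,1)->W->(0,0)
  grid max=3 at (0,0)
Step 2: ant0:(1,1)->N->(0,1) | ant1:(0,0)->E->(0,1)
  grid max=3 at (0,1)
Step 3: ant0:(0,1)->W->(0,0) | ant1:(0,1)->W->(0,0)
  grid max=5 at (0,0)
Step 4: ant0:(0,0)->E->(0,1) | ant1:(0,0)->E->(0,1)
  grid max=5 at (0,1)
Step 5: ant0:(0,1)->W->(0,0) | ant1:(0,1)->W->(0,0)
  grid max=7 at (0,0)
Step 6: ant0:(0,0)->E->(0,1) | ant1:(0,0)->E->(0,1)
  grid max=7 at (0,1)
Final grid:
  6 7 0 0
  0 0 0 0
  0 0 0 0
  0 0 0 0
Max pheromone 7 at (0,1)

Answer: (0,1)=7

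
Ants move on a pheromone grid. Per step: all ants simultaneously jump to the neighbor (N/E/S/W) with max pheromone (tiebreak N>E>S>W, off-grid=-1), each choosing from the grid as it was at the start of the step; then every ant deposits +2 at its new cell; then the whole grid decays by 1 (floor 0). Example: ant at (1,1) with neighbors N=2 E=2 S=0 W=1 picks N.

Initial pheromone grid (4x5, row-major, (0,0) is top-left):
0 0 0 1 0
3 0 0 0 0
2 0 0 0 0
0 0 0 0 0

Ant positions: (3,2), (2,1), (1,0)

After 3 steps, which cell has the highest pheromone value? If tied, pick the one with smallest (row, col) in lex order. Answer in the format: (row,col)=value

Answer: (2,0)=7

Derivation:
Step 1: ant0:(3,2)->N->(2,2) | ant1:(2,1)->W->(2,0) | ant2:(1,0)->S->(2,0)
  grid max=5 at (2,0)
Step 2: ant0:(2,2)->N->(1,2) | ant1:(2,0)->N->(1,0) | ant2:(2,0)->N->(1,0)
  grid max=5 at (1,0)
Step 3: ant0:(1,2)->N->(0,2) | ant1:(1,0)->S->(2,0) | ant2:(1,0)->S->(2,0)
  grid max=7 at (2,0)
Final grid:
  0 0 1 0 0
  4 0 0 0 0
  7 0 0 0 0
  0 0 0 0 0
Max pheromone 7 at (2,0)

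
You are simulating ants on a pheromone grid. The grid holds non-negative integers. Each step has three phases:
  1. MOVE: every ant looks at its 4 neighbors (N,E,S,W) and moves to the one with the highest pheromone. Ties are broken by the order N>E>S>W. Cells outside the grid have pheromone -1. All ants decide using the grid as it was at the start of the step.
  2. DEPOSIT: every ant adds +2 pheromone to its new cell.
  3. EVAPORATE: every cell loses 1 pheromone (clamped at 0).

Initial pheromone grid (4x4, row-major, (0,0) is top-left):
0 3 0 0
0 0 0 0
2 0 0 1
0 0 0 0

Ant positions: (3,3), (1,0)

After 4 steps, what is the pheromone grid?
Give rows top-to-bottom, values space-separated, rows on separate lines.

After step 1: ants at (2,3),(2,0)
  0 2 0 0
  0 0 0 0
  3 0 0 2
  0 0 0 0
After step 2: ants at (1,3),(1,0)
  0 1 0 0
  1 0 0 1
  2 0 0 1
  0 0 0 0
After step 3: ants at (2,3),(2,0)
  0 0 0 0
  0 0 0 0
  3 0 0 2
  0 0 0 0
After step 4: ants at (1,3),(1,0)
  0 0 0 0
  1 0 0 1
  2 0 0 1
  0 0 0 0

0 0 0 0
1 0 0 1
2 0 0 1
0 0 0 0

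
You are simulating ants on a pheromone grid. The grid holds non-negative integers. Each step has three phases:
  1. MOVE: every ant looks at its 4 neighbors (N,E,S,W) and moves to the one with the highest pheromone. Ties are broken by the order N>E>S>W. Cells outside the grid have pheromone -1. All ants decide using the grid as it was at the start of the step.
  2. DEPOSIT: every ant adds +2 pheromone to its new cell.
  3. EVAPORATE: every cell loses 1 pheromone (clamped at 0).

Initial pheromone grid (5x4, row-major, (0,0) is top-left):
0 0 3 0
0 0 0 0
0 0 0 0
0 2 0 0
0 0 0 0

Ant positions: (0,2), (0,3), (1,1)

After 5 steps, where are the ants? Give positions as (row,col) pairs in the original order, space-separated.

Step 1: ant0:(0,2)->E->(0,3) | ant1:(0,3)->W->(0,2) | ant2:(1,1)->N->(0,1)
  grid max=4 at (0,2)
Step 2: ant0:(0,3)->W->(0,2) | ant1:(0,2)->E->(0,3) | ant2:(0,1)->E->(0,2)
  grid max=7 at (0,2)
Step 3: ant0:(0,2)->E->(0,3) | ant1:(0,3)->W->(0,2) | ant2:(0,2)->E->(0,3)
  grid max=8 at (0,2)
Step 4: ant0:(0,3)->W->(0,2) | ant1:(0,2)->E->(0,3) | ant2:(0,3)->W->(0,2)
  grid max=11 at (0,2)
Step 5: ant0:(0,2)->E->(0,3) | ant1:(0,3)->W->(0,2) | ant2:(0,2)->E->(0,3)
  grid max=12 at (0,2)

(0,3) (0,2) (0,3)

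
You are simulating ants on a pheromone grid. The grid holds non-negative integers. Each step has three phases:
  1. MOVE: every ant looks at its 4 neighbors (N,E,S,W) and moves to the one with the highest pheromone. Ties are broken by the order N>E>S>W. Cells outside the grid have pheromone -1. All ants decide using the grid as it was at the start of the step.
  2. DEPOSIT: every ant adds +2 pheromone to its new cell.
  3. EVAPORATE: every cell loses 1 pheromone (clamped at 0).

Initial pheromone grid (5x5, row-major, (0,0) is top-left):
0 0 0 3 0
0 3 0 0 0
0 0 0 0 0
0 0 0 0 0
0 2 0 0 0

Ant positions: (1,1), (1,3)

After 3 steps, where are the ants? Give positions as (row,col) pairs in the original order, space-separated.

Step 1: ant0:(1,1)->N->(0,1) | ant1:(1,3)->N->(0,3)
  grid max=4 at (0,3)
Step 2: ant0:(0,1)->S->(1,1) | ant1:(0,3)->E->(0,4)
  grid max=3 at (0,3)
Step 3: ant0:(1,1)->N->(0,1) | ant1:(0,4)->W->(0,3)
  grid max=4 at (0,3)

(0,1) (0,3)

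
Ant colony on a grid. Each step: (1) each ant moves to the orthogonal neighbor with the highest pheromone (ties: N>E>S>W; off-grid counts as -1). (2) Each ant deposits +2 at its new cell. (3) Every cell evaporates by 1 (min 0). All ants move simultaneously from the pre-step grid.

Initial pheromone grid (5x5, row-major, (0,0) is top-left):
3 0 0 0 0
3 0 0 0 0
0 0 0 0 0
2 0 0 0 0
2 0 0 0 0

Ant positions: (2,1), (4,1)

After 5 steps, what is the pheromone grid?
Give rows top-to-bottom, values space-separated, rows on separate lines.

After step 1: ants at (1,1),(4,0)
  2 0 0 0 0
  2 1 0 0 0
  0 0 0 0 0
  1 0 0 0 0
  3 0 0 0 0
After step 2: ants at (1,0),(3,0)
  1 0 0 0 0
  3 0 0 0 0
  0 0 0 0 0
  2 0 0 0 0
  2 0 0 0 0
After step 3: ants at (0,0),(4,0)
  2 0 0 0 0
  2 0 0 0 0
  0 0 0 0 0
  1 0 0 0 0
  3 0 0 0 0
After step 4: ants at (1,0),(3,0)
  1 0 0 0 0
  3 0 0 0 0
  0 0 0 0 0
  2 0 0 0 0
  2 0 0 0 0
After step 5: ants at (0,0),(4,0)
  2 0 0 0 0
  2 0 0 0 0
  0 0 0 0 0
  1 0 0 0 0
  3 0 0 0 0

2 0 0 0 0
2 0 0 0 0
0 0 0 0 0
1 0 0 0 0
3 0 0 0 0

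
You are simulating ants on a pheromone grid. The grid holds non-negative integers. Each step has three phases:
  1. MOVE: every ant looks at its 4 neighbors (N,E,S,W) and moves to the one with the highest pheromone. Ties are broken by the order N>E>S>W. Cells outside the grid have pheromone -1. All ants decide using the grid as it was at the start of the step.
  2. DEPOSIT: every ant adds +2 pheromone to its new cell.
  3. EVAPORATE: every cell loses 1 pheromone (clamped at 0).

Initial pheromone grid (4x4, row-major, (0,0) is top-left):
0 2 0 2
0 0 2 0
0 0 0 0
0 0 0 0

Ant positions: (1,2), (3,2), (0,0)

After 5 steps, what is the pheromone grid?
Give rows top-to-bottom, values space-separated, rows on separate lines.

After step 1: ants at (0,2),(2,2),(0,1)
  0 3 1 1
  0 0 1 0
  0 0 1 0
  0 0 0 0
After step 2: ants at (0,1),(1,2),(0,2)
  0 4 2 0
  0 0 2 0
  0 0 0 0
  0 0 0 0
After step 3: ants at (0,2),(0,2),(0,1)
  0 5 5 0
  0 0 1 0
  0 0 0 0
  0 0 0 0
After step 4: ants at (0,1),(0,1),(0,2)
  0 8 6 0
  0 0 0 0
  0 0 0 0
  0 0 0 0
After step 5: ants at (0,2),(0,2),(0,1)
  0 9 9 0
  0 0 0 0
  0 0 0 0
  0 0 0 0

0 9 9 0
0 0 0 0
0 0 0 0
0 0 0 0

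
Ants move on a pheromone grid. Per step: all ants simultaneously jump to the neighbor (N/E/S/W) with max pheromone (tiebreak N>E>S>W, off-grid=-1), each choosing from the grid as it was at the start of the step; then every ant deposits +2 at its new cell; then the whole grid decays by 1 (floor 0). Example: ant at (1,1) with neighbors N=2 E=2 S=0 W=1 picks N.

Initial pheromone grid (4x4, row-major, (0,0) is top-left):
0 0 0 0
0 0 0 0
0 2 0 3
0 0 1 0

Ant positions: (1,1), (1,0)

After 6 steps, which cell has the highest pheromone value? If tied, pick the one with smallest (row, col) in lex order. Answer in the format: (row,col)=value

Answer: (2,1)=6

Derivation:
Step 1: ant0:(1,1)->S->(2,1) | ant1:(1,0)->N->(0,0)
  grid max=3 at (2,1)
Step 2: ant0:(2,1)->N->(1,1) | ant1:(0,0)->E->(0,1)
  grid max=2 at (2,1)
Step 3: ant0:(1,1)->S->(2,1) | ant1:(0,1)->S->(1,1)
  grid max=3 at (2,1)
Step 4: ant0:(2,1)->N->(1,1) | ant1:(1,1)->S->(2,1)
  grid max=4 at (2,1)
Step 5: ant0:(1,1)->S->(2,1) | ant1:(2,1)->N->(1,1)
  grid max=5 at (2,1)
Step 6: ant0:(2,1)->N->(1,1) | ant1:(1,1)->S->(2,1)
  grid max=6 at (2,1)
Final grid:
  0 0 0 0
  0 5 0 0
  0 6 0 0
  0 0 0 0
Max pheromone 6 at (2,1)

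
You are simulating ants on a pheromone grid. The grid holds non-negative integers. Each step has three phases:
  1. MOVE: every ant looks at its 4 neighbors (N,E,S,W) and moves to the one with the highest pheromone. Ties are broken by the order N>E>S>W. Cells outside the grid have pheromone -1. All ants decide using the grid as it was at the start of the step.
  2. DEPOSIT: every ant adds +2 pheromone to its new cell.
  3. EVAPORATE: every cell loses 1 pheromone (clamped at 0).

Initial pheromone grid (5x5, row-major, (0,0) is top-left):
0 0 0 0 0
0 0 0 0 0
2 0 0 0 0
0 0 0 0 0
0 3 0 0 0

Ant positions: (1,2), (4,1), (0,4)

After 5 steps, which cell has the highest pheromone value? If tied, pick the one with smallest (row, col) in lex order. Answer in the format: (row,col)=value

Step 1: ant0:(1,2)->N->(0,2) | ant1:(4,1)->N->(3,1) | ant2:(0,4)->S->(1,4)
  grid max=2 at (4,1)
Step 2: ant0:(0,2)->E->(0,3) | ant1:(3,1)->S->(4,1) | ant2:(1,4)->N->(0,4)
  grid max=3 at (4,1)
Step 3: ant0:(0,3)->E->(0,4) | ant1:(4,1)->N->(3,1) | ant2:(0,4)->W->(0,3)
  grid max=2 at (0,3)
Step 4: ant0:(0,4)->W->(0,3) | ant1:(3,1)->S->(4,1) | ant2:(0,3)->E->(0,4)
  grid max=3 at (0,3)
Step 5: ant0:(0,3)->E->(0,4) | ant1:(4,1)->N->(3,1) | ant2:(0,4)->W->(0,3)
  grid max=4 at (0,3)
Final grid:
  0 0 0 4 4
  0 0 0 0 0
  0 0 0 0 0
  0 1 0 0 0
  0 2 0 0 0
Max pheromone 4 at (0,3)

Answer: (0,3)=4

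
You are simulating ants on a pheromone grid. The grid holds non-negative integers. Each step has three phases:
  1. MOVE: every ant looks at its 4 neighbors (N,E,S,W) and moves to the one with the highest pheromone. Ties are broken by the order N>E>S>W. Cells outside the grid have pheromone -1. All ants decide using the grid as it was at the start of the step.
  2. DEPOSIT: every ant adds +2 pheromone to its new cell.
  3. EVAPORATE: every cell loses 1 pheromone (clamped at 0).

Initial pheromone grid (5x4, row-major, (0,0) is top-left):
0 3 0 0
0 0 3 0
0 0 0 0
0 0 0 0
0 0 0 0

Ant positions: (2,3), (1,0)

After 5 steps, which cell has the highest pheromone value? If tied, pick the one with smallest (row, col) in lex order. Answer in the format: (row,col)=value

Step 1: ant0:(2,3)->N->(1,3) | ant1:(1,0)->N->(0,0)
  grid max=2 at (0,1)
Step 2: ant0:(1,3)->W->(1,2) | ant1:(0,0)->E->(0,1)
  grid max=3 at (0,1)
Step 3: ant0:(1,2)->N->(0,2) | ant1:(0,1)->E->(0,2)
  grid max=3 at (0,2)
Step 4: ant0:(0,2)->S->(1,2) | ant1:(0,2)->S->(1,2)
  grid max=5 at (1,2)
Step 5: ant0:(1,2)->N->(0,2) | ant1:(1,2)->N->(0,2)
  grid max=5 at (0,2)
Final grid:
  0 0 5 0
  0 0 4 0
  0 0 0 0
  0 0 0 0
  0 0 0 0
Max pheromone 5 at (0,2)

Answer: (0,2)=5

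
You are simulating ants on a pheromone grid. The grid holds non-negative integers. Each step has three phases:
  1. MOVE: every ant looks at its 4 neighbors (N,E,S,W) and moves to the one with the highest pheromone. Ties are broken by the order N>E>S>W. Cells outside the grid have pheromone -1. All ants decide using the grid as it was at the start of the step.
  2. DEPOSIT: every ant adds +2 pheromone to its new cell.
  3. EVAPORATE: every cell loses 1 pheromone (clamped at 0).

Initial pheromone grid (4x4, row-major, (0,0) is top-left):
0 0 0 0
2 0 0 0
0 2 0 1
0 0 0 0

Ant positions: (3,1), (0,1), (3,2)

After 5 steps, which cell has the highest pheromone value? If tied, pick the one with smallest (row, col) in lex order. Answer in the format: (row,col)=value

Answer: (2,1)=7

Derivation:
Step 1: ant0:(3,1)->N->(2,1) | ant1:(0,1)->E->(0,2) | ant2:(3,2)->N->(2,2)
  grid max=3 at (2,1)
Step 2: ant0:(2,1)->E->(2,2) | ant1:(0,2)->E->(0,3) | ant2:(2,2)->W->(2,1)
  grid max=4 at (2,1)
Step 3: ant0:(2,2)->W->(2,1) | ant1:(0,3)->S->(1,3) | ant2:(2,1)->E->(2,2)
  grid max=5 at (2,1)
Step 4: ant0:(2,1)->E->(2,2) | ant1:(1,3)->N->(0,3) | ant2:(2,2)->W->(2,1)
  grid max=6 at (2,1)
Step 5: ant0:(2,2)->W->(2,1) | ant1:(0,3)->S->(1,3) | ant2:(2,1)->E->(2,2)
  grid max=7 at (2,1)
Final grid:
  0 0 0 0
  0 0 0 1
  0 7 5 0
  0 0 0 0
Max pheromone 7 at (2,1)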